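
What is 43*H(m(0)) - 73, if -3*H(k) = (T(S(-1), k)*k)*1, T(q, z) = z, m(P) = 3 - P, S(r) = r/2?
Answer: -202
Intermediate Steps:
S(r) = r/2 (S(r) = r*(½) = r/2)
H(k) = -k²/3 (H(k) = -k*k/3 = -k²/3)
43*H(m(0)) - 73 = 43*(-(3 - 1*0)²/3) - 73 = 43*(-(3 + 0)²/3) - 73 = 43*(-⅓*3²) - 73 = 43*(-⅓*9) - 73 = 43*(-3) - 73 = -129 - 73 = -202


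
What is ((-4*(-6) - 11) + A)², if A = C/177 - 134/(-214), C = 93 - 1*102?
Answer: 7344661401/39853969 ≈ 184.29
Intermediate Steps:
C = -9 (C = 93 - 102 = -9)
A = 3632/6313 (A = -9/177 - 134/(-214) = -9*1/177 - 134*(-1/214) = -3/59 + 67/107 = 3632/6313 ≈ 0.57532)
((-4*(-6) - 11) + A)² = ((-4*(-6) - 11) + 3632/6313)² = ((24 - 11) + 3632/6313)² = (13 + 3632/6313)² = (85701/6313)² = 7344661401/39853969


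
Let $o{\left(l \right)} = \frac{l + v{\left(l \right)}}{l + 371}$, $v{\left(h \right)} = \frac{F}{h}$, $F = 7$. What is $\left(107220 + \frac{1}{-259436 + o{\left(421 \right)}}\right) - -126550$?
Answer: $\frac{2527757555246081}{10813010888} \approx 2.3377 \cdot 10^{5}$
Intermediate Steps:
$v{\left(h \right)} = \frac{7}{h}$
$o{\left(l \right)} = \frac{l + \frac{7}{l}}{371 + l}$ ($o{\left(l \right)} = \frac{l + \frac{7}{l}}{l + 371} = \frac{l + \frac{7}{l}}{371 + l}$)
$\left(107220 + \frac{1}{-259436 + o{\left(421 \right)}}\right) - -126550 = \left(107220 + \frac{1}{-259436 + \frac{7 + 421^{2}}{421 \left(371 + 421\right)}}\right) - -126550 = \left(107220 + \frac{1}{-259436 + \frac{7 + 177241}{421 \cdot 792}}\right) + \left(-40817 + 167367\right) = \left(107220 + \frac{1}{-259436 + \frac{1}{421} \cdot \frac{1}{792} \cdot 177248}\right) + 126550 = \left(107220 + \frac{1}{-259436 + \frac{22156}{41679}}\right) + 126550 = \left(107220 + \frac{1}{- \frac{10813010888}{41679}}\right) + 126550 = \left(107220 - \frac{41679}{10813010888}\right) + 126550 = \frac{1159371027369681}{10813010888} + 126550 = \frac{2527757555246081}{10813010888}$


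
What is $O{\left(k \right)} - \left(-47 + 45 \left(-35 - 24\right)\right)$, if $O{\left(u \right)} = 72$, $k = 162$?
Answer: $2774$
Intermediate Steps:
$O{\left(k \right)} - \left(-47 + 45 \left(-35 - 24\right)\right) = 72 - \left(-47 + 45 \left(-35 - 24\right)\right) = 72 - \left(-47 + 45 \left(-59\right)\right) = 72 - \left(-47 - 2655\right) = 72 - -2702 = 72 + 2702 = 2774$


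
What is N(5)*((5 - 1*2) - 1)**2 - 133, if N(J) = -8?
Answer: -165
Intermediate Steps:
N(5)*((5 - 1*2) - 1)**2 - 133 = -8*((5 - 1*2) - 1)**2 - 133 = -8*((5 - 2) - 1)**2 - 133 = -8*(3 - 1)**2 - 133 = -8*2**2 - 133 = -8*4 - 133 = -32 - 133 = -165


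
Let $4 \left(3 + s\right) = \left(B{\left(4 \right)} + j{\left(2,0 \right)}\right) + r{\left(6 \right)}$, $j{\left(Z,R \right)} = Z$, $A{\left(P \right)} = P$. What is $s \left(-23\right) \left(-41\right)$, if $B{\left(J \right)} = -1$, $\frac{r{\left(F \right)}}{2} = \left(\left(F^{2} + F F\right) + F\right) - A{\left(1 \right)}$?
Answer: $\frac{134849}{4} \approx 33712.0$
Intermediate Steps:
$r{\left(F \right)} = -2 + 2 F + 4 F^{2}$ ($r{\left(F \right)} = 2 \left(\left(\left(F^{2} + F F\right) + F\right) - 1\right) = 2 \left(\left(\left(F^{2} + F^{2}\right) + F\right) - 1\right) = 2 \left(\left(2 F^{2} + F\right) - 1\right) = 2 \left(\left(F + 2 F^{2}\right) - 1\right) = 2 \left(-1 + F + 2 F^{2}\right) = -2 + 2 F + 4 F^{2}$)
$s = \frac{143}{4}$ ($s = -3 + \frac{\left(-1 + 2\right) + \left(-2 + 2 \cdot 6 + 4 \cdot 6^{2}\right)}{4} = -3 + \frac{1 + \left(-2 + 12 + 4 \cdot 36\right)}{4} = -3 + \frac{1 + \left(-2 + 12 + 144\right)}{4} = -3 + \frac{1 + 154}{4} = -3 + \frac{1}{4} \cdot 155 = -3 + \frac{155}{4} = \frac{143}{4} \approx 35.75$)
$s \left(-23\right) \left(-41\right) = \frac{143}{4} \left(-23\right) \left(-41\right) = \left(- \frac{3289}{4}\right) \left(-41\right) = \frac{134849}{4}$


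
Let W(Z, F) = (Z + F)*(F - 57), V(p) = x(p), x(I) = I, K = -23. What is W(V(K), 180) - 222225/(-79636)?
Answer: 1538073021/79636 ≈ 19314.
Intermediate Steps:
V(p) = p
W(Z, F) = (-57 + F)*(F + Z) (W(Z, F) = (F + Z)*(-57 + F) = (-57 + F)*(F + Z))
W(V(K), 180) - 222225/(-79636) = (180**2 - 57*180 - 57*(-23) + 180*(-23)) - 222225/(-79636) = (32400 - 10260 + 1311 - 4140) - 222225*(-1)/79636 = 19311 - 1*(-222225/79636) = 19311 + 222225/79636 = 1538073021/79636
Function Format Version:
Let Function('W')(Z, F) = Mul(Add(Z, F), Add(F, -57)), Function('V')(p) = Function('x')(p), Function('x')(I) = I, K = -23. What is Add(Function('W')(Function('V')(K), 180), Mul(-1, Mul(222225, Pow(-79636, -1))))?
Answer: Rational(1538073021, 79636) ≈ 19314.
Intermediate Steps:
Function('V')(p) = p
Function('W')(Z, F) = Mul(Add(-57, F), Add(F, Z)) (Function('W')(Z, F) = Mul(Add(F, Z), Add(-57, F)) = Mul(Add(-57, F), Add(F, Z)))
Add(Function('W')(Function('V')(K), 180), Mul(-1, Mul(222225, Pow(-79636, -1)))) = Add(Add(Pow(180, 2), Mul(-57, 180), Mul(-57, -23), Mul(180, -23)), Mul(-1, Mul(222225, Pow(-79636, -1)))) = Add(Add(32400, -10260, 1311, -4140), Mul(-1, Mul(222225, Rational(-1, 79636)))) = Add(19311, Mul(-1, Rational(-222225, 79636))) = Add(19311, Rational(222225, 79636)) = Rational(1538073021, 79636)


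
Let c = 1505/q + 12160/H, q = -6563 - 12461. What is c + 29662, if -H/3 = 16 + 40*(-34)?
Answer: 35553782689/1198512 ≈ 29665.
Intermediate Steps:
H = 4032 (H = -3*(16 + 40*(-34)) = -3*(16 - 1360) = -3*(-1344) = 4032)
q = -19024
c = 3519745/1198512 (c = 1505/(-19024) + 12160/4032 = 1505*(-1/19024) + 12160*(1/4032) = -1505/19024 + 190/63 = 3519745/1198512 ≈ 2.9368)
c + 29662 = 3519745/1198512 + 29662 = 35553782689/1198512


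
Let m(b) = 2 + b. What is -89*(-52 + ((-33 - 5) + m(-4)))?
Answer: 8188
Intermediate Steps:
-89*(-52 + ((-33 - 5) + m(-4))) = -89*(-52 + ((-33 - 5) + (2 - 4))) = -89*(-52 + (-38 - 2)) = -89*(-52 - 40) = -89*(-92) = 8188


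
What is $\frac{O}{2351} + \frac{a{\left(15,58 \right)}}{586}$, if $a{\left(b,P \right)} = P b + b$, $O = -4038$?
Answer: $- \frac{285633}{1377686} \approx -0.20733$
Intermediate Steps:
$a{\left(b,P \right)} = b + P b$
$\frac{O}{2351} + \frac{a{\left(15,58 \right)}}{586} = - \frac{4038}{2351} + \frac{15 \left(1 + 58\right)}{586} = \left(-4038\right) \frac{1}{2351} + 15 \cdot 59 \cdot \frac{1}{586} = - \frac{4038}{2351} + 885 \cdot \frac{1}{586} = - \frac{4038}{2351} + \frac{885}{586} = - \frac{285633}{1377686}$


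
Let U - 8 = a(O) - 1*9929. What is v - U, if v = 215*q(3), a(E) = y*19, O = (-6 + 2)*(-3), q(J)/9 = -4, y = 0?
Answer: 2181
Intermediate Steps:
q(J) = -36 (q(J) = 9*(-4) = -36)
O = 12 (O = -4*(-3) = 12)
a(E) = 0 (a(E) = 0*19 = 0)
U = -9921 (U = 8 + (0 - 1*9929) = 8 + (0 - 9929) = 8 - 9929 = -9921)
v = -7740 (v = 215*(-36) = -7740)
v - U = -7740 - 1*(-9921) = -7740 + 9921 = 2181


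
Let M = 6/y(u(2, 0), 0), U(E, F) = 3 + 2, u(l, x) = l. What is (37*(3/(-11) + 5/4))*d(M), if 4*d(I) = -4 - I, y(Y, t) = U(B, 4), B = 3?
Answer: -20683/440 ≈ -47.007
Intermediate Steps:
U(E, F) = 5
y(Y, t) = 5
M = 6/5 ≈ 1.2000
d(I) = -1 - I/4 (d(I) = (-4 - I)/4 = -1 - I/4)
(37*(3/(-11) + 5/4))*d(M) = (37*(3/(-11) + 5/4))*(-1 - 1/4*6/5) = (37*(3*(-1/11) + 5*(1/4)))*(-1 - 3/10) = (37*(-3/11 + 5/4))*(-13/10) = (37*(43/44))*(-13/10) = (1591/44)*(-13/10) = -20683/440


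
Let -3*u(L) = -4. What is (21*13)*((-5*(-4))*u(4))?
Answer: 7280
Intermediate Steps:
u(L) = 4/3 (u(L) = -⅓*(-4) = 4/3)
(21*13)*((-5*(-4))*u(4)) = (21*13)*(-5*(-4)*(4/3)) = 273*(20*(4/3)) = 273*(80/3) = 7280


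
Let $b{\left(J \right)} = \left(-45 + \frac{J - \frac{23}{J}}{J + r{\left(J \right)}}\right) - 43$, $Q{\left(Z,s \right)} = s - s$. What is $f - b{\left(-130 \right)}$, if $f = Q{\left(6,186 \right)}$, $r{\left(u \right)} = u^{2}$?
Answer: $\frac{191865677}{2180100} \approx 88.008$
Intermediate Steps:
$Q{\left(Z,s \right)} = 0$
$b{\left(J \right)} = -88 + \frac{J - \frac{23}{J}}{J + J^{2}}$ ($b{\left(J \right)} = \left(-45 + \frac{J - \frac{23}{J}}{J + J^{2}}\right) - 43 = -88 + \frac{J - \frac{23}{J}}{J + J^{2}}$)
$f = 0$
$f - b{\left(-130 \right)} = 0 - \frac{-23 - 88 \left(-130\right)^{3} - 87 \left(-130\right)^{2}}{16900 \left(1 - 130\right)} = 0 - \frac{-23 - -193336000 - 1470300}{16900 \left(-129\right)} = 0 - \frac{1}{16900} \left(- \frac{1}{129}\right) \left(-23 + 193336000 - 1470300\right) = 0 - \frac{1}{16900} \left(- \frac{1}{129}\right) 191865677 = 0 - - \frac{191865677}{2180100} = 0 + \frac{191865677}{2180100} = \frac{191865677}{2180100}$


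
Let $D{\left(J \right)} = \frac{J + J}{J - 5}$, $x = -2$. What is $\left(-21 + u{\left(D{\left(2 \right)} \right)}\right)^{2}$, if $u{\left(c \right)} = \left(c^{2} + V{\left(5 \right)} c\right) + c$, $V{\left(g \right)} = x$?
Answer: $\frac{25921}{81} \approx 320.01$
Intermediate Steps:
$D{\left(J \right)} = \frac{2 J}{-5 + J}$
$V{\left(g \right)} = -2$
$u{\left(c \right)} = c^{2} - c$ ($u{\left(c \right)} = \left(c^{2} - 2 c\right) + c = c^{2} - c$)
$\left(-21 + u{\left(D{\left(2 \right)} \right)}\right)^{2} = \left(-21 + 2 \cdot 2 \frac{1}{-5 + 2} \left(-1 + 2 \cdot 2 \frac{1}{-5 + 2}\right)\right)^{2} = \left(-21 + 2 \cdot 2 \frac{1}{-3} \left(-1 + 2 \cdot 2 \frac{1}{-3}\right)\right)^{2} = \left(-21 + 2 \cdot 2 \left(- \frac{1}{3}\right) \left(-1 + 2 \cdot 2 \left(- \frac{1}{3}\right)\right)\right)^{2} = \left(-21 - \frac{4 \left(-1 - \frac{4}{3}\right)}{3}\right)^{2} = \left(-21 - - \frac{28}{9}\right)^{2} = \left(-21 + \frac{28}{9}\right)^{2} = \left(- \frac{161}{9}\right)^{2} = \frac{25921}{81}$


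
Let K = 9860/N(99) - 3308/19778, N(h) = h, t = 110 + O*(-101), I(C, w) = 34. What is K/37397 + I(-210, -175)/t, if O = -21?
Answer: 132907279172/7425594355707 ≈ 0.017899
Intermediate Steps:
t = 2231 (t = 110 - 21*(-101) = 110 + 2121 = 2231)
K = 8849254/89001 (K = 9860/99 - 3308/19778 = 9860*(1/99) - 3308*1/19778 = 9860/99 - 1654/9889 = 8849254/89001 ≈ 99.429)
K/37397 + I(-210, -175)/t = (8849254/89001)/37397 + 34/2231 = (8849254/89001)*(1/37397) + 34*(1/2231) = 8849254/3328370397 + 34/2231 = 132907279172/7425594355707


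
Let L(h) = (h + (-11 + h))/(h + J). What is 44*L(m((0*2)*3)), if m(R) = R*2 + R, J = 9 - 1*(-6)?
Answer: -484/15 ≈ -32.267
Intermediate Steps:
J = 15 (J = 9 + 6 = 15)
m(R) = 3*R (m(R) = 2*R + R = 3*R)
L(h) = (-11 + 2*h)/(15 + h) (L(h) = (h + (-11 + h))/(h + 15) = (-11 + 2*h)/(15 + h))
44*L(m((0*2)*3)) = 44*((-11 + 2*(3*((0*2)*3)))/(15 + 3*((0*2)*3))) = 44*((-11 + 2*(3*(0*3)))/(15 + 3*(0*3))) = 44*((-11 + 2*(3*0))/(15 + 3*0)) = 44*((-11 + 2*0)/(15 + 0)) = 44*((-11 + 0)/15) = 44*((1/15)*(-11)) = 44*(-11/15) = -484/15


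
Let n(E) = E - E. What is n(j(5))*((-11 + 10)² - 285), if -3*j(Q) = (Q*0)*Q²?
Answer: 0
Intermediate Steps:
j(Q) = 0 (j(Q) = -Q*0*Q²/3 = -0*Q² = -⅓*0 = 0)
n(E) = 0
n(j(5))*((-11 + 10)² - 285) = 0*((-11 + 10)² - 285) = 0*((-1)² - 285) = 0*(1 - 285) = 0*(-284) = 0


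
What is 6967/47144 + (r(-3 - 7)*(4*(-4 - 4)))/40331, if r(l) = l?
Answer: 296072157/1901364664 ≈ 0.15572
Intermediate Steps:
6967/47144 + (r(-3 - 7)*(4*(-4 - 4)))/40331 = 6967/47144 + ((-3 - 7)*(4*(-4 - 4)))/40331 = 6967*(1/47144) - 40*(-8)*(1/40331) = 6967/47144 - 10*(-32)*(1/40331) = 6967/47144 + 320*(1/40331) = 6967/47144 + 320/40331 = 296072157/1901364664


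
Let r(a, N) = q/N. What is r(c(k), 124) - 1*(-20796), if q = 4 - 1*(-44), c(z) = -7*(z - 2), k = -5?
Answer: 644688/31 ≈ 20796.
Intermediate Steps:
c(z) = 14 - 7*z (c(z) = -7*(-2 + z) = 14 - 7*z)
q = 48 (q = 4 + 44 = 48)
r(a, N) = 48/N
r(c(k), 124) - 1*(-20796) = 48/124 - 1*(-20796) = 48*(1/124) + 20796 = 12/31 + 20796 = 644688/31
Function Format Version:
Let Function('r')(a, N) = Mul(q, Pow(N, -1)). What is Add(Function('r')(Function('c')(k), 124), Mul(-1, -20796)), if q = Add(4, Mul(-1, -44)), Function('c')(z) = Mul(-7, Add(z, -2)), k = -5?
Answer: Rational(644688, 31) ≈ 20796.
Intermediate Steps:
Function('c')(z) = Add(14, Mul(-7, z)) (Function('c')(z) = Mul(-7, Add(-2, z)) = Add(14, Mul(-7, z)))
q = 48 (q = Add(4, 44) = 48)
Function('r')(a, N) = Mul(48, Pow(N, -1))
Add(Function('r')(Function('c')(k), 124), Mul(-1, -20796)) = Add(Mul(48, Pow(124, -1)), Mul(-1, -20796)) = Add(Mul(48, Rational(1, 124)), 20796) = Add(Rational(12, 31), 20796) = Rational(644688, 31)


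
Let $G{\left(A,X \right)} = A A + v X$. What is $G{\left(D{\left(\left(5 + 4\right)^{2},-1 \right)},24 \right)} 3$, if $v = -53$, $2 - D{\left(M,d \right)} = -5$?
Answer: $-3669$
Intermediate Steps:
$D{\left(M,d \right)} = 7$ ($D{\left(M,d \right)} = 2 - -5 = 2 + 5 = 7$)
$G{\left(A,X \right)} = A^{2} - 53 X$ ($G{\left(A,X \right)} = A A - 53 X = A^{2} - 53 X$)
$G{\left(D{\left(\left(5 + 4\right)^{2},-1 \right)},24 \right)} 3 = \left(7^{2} - 1272\right) 3 = \left(49 - 1272\right) 3 = \left(-1223\right) 3 = -3669$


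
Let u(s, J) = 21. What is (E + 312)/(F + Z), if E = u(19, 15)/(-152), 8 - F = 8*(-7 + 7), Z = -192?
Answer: -2061/1216 ≈ -1.6949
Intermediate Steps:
F = 8 (F = 8 - 8*(-7 + 7) = 8 - 8*0 = 8 - 1*0 = 8 + 0 = 8)
E = -21/152 (E = 21/(-152) = 21*(-1/152) = -21/152 ≈ -0.13816)
(E + 312)/(F + Z) = (-21/152 + 312)/(8 - 192) = (47403/152)/(-184) = (47403/152)*(-1/184) = -2061/1216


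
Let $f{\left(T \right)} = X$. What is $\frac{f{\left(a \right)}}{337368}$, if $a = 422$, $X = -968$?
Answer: $- \frac{121}{42171} \approx -0.0028693$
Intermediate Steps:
$f{\left(T \right)} = -968$
$\frac{f{\left(a \right)}}{337368} = - \frac{968}{337368} = \left(-968\right) \frac{1}{337368} = - \frac{121}{42171}$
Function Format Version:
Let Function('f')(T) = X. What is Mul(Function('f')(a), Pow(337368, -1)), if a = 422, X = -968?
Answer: Rational(-121, 42171) ≈ -0.0028693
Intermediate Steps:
Function('f')(T) = -968
Mul(Function('f')(a), Pow(337368, -1)) = Mul(-968, Pow(337368, -1)) = Mul(-968, Rational(1, 337368)) = Rational(-121, 42171)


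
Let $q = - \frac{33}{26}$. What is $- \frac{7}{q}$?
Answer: $\frac{182}{33} \approx 5.5152$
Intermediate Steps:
$q = - \frac{33}{26}$ ($q = \left(-33\right) \frac{1}{26} = - \frac{33}{26} \approx -1.2692$)
$- \frac{7}{q} = - \frac{7}{- \frac{33}{26}} = \left(-7\right) \left(- \frac{26}{33}\right) = \frac{182}{33}$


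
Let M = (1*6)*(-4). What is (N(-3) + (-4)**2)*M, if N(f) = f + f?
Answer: -240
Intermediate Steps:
M = -24 (M = 6*(-4) = -24)
N(f) = 2*f
(N(-3) + (-4)**2)*M = (2*(-3) + (-4)**2)*(-24) = (-6 + 16)*(-24) = 10*(-24) = -240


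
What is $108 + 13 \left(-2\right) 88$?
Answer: $-2180$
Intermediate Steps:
$108 + 13 \left(-2\right) 88 = 108 - 2288 = -2180$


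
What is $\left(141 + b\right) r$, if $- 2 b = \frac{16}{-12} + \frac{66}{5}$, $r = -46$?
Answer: $- \frac{93196}{15} \approx -6213.1$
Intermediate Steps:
$b = - \frac{89}{15}$ ($b = - \frac{\frac{16}{-12} + \frac{66}{5}}{2} = - \frac{16 \left(- \frac{1}{12}\right) + 66 \cdot \frac{1}{5}}{2} = - \frac{- \frac{4}{3} + \frac{66}{5}}{2} = \left(- \frac{1}{2}\right) \frac{178}{15} = - \frac{89}{15} \approx -5.9333$)
$\left(141 + b\right) r = \left(141 - \frac{89}{15}\right) \left(-46\right) = \frac{2026}{15} \left(-46\right) = - \frac{93196}{15}$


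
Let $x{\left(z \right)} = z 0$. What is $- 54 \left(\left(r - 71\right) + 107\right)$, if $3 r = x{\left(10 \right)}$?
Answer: $-1944$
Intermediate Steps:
$x{\left(z \right)} = 0$
$r = 0$ ($r = \frac{1}{3} \cdot 0 = 0$)
$- 54 \left(\left(r - 71\right) + 107\right) = - 54 \left(\left(0 - 71\right) + 107\right) = - 54 \left(-71 + 107\right) = \left(-54\right) 36 = -1944$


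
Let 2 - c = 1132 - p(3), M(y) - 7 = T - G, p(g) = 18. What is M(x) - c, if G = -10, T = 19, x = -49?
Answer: 1148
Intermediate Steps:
M(y) = 36 (M(y) = 7 + (19 - 1*(-10)) = 7 + (19 + 10) = 7 + 29 = 36)
c = -1112 (c = 2 - (1132 - 1*18) = 2 - (1132 - 18) = 2 - 1*1114 = 2 - 1114 = -1112)
M(x) - c = 36 - 1*(-1112) = 36 + 1112 = 1148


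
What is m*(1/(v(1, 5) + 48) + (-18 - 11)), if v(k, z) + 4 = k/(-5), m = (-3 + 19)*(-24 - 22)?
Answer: 4670656/219 ≈ 21327.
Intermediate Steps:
m = -736 (m = 16*(-46) = -736)
v(k, z) = -4 - k/5 (v(k, z) = -4 + k/(-5) = -4 + k*(-⅕) = -4 - k/5)
m*(1/(v(1, 5) + 48) + (-18 - 11)) = -736*(1/((-4 - ⅕*1) + 48) + (-18 - 11)) = -736*(1/((-4 - ⅕) + 48) - 29) = -736*(1/(-21/5 + 48) - 29) = -736*(1/(219/5) - 29) = -736*(5/219 - 29) = -736*(-6346/219) = 4670656/219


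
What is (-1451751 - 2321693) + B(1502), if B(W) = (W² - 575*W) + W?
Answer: -2379588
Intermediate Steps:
B(W) = W² - 574*W
(-1451751 - 2321693) + B(1502) = (-1451751 - 2321693) + 1502*(-574 + 1502) = -3773444 + 1502*928 = -3773444 + 1393856 = -2379588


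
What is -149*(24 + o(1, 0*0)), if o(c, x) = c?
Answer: -3725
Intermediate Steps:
-149*(24 + o(1, 0*0)) = -149*(24 + 1) = -149*25 = -3725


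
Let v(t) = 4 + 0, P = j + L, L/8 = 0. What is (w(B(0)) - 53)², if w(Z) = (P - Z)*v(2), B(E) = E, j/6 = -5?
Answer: 29929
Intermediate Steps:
L = 0 (L = 8*0 = 0)
j = -30 (j = 6*(-5) = -30)
P = -30 (P = -30 + 0 = -30)
v(t) = 4
w(Z) = -120 - 4*Z (w(Z) = (-30 - Z)*4 = -120 - 4*Z)
(w(B(0)) - 53)² = ((-120 - 4*0) - 53)² = ((-120 + 0) - 53)² = (-120 - 53)² = (-173)² = 29929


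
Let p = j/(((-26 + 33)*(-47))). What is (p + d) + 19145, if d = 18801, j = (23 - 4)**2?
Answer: 12483873/329 ≈ 37945.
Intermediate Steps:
j = 361 (j = 19**2 = 361)
p = -361/329 (p = 361/(((-26 + 33)*(-47))) = 361/((7*(-47))) = 361/(-329) = 361*(-1/329) = -361/329 ≈ -1.0973)
(p + d) + 19145 = (-361/329 + 18801) + 19145 = 6185168/329 + 19145 = 12483873/329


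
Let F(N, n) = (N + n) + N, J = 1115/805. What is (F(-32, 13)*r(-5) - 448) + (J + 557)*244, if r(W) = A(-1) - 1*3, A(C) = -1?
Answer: 21896316/161 ≈ 1.3600e+5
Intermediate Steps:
J = 223/161 (J = 1115*(1/805) = 223/161 ≈ 1.3851)
F(N, n) = n + 2*N
r(W) = -4 (r(W) = -1 - 1*3 = -1 - 3 = -4)
(F(-32, 13)*r(-5) - 448) + (J + 557)*244 = ((13 + 2*(-32))*(-4) - 448) + (223/161 + 557)*244 = ((13 - 64)*(-4) - 448) + (89900/161)*244 = (-51*(-4) - 448) + 21935600/161 = (204 - 448) + 21935600/161 = -244 + 21935600/161 = 21896316/161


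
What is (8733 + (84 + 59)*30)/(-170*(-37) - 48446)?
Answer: -1447/4684 ≈ -0.30892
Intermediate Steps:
(8733 + (84 + 59)*30)/(-170*(-37) - 48446) = (8733 + 143*30)/(6290 - 48446) = (8733 + 4290)/(-42156) = 13023*(-1/42156) = -1447/4684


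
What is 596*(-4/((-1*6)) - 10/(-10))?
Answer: 2980/3 ≈ 993.33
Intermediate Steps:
596*(-4/((-1*6)) - 10/(-10)) = 596*(-4/(-6) - 10*(-1/10)) = 596*(-4*(-1/6) + 1) = 596*(2/3 + 1) = 596*(5/3) = 2980/3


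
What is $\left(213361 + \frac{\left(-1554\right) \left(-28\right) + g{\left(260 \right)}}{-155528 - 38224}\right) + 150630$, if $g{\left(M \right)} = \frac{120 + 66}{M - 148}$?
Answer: $\frac{1316446893409}{3616704} \approx 3.6399 \cdot 10^{5}$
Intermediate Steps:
$g{\left(M \right)} = \frac{186}{-148 + M}$
$\left(213361 + \frac{\left(-1554\right) \left(-28\right) + g{\left(260 \right)}}{-155528 - 38224}\right) + 150630 = \left(213361 + \frac{\left(-1554\right) \left(-28\right) + \frac{186}{-148 + 260}}{-155528 - 38224}\right) + 150630 = \left(213361 + \frac{43512 + \frac{186}{112}}{-193752}\right) + 150630 = \left(213361 + \left(43512 + 186 \cdot \frac{1}{112}\right) \left(- \frac{1}{193752}\right)\right) + 150630 = \left(213361 + \left(43512 + \frac{93}{56}\right) \left(- \frac{1}{193752}\right)\right) + 150630 = \left(213361 + \frac{2436765}{56} \left(- \frac{1}{193752}\right)\right) + 150630 = \left(213361 - \frac{812255}{3616704}\right) + 150630 = \frac{771662769889}{3616704} + 150630 = \frac{1316446893409}{3616704}$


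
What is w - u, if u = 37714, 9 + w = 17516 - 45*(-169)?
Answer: -12602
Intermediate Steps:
w = 25112 (w = -9 + (17516 - 45*(-169)) = -9 + (17516 + 7605) = -9 + 25121 = 25112)
w - u = 25112 - 1*37714 = 25112 - 37714 = -12602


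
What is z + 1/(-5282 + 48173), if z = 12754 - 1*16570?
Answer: -163672055/42891 ≈ -3816.0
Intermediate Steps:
z = -3816 (z = 12754 - 16570 = -3816)
z + 1/(-5282 + 48173) = -3816 + 1/(-5282 + 48173) = -3816 + 1/42891 = -163672055/42891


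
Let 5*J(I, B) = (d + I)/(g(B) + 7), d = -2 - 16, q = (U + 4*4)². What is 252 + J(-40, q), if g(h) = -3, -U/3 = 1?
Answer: 2491/10 ≈ 249.10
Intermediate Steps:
U = -3 (U = -3*1 = -3)
q = 169 (q = (-3 + 4*4)² = (-3 + 16)² = 13² = 169)
d = -18
J(I, B) = -9/10 + I/20 (J(I, B) = ((-18 + I)/(-3 + 7))/5 = ((-18 + I)/4)/5 = ((-18 + I)*(¼))/5 = (-9/2 + I/4)/5 = -9/10 + I/20)
252 + J(-40, q) = 252 + (-9/10 + (1/20)*(-40)) = 252 + (-9/10 - 2) = 252 - 29/10 = 2491/10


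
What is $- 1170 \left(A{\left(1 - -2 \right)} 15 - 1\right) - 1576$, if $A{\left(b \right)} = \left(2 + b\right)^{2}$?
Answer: $-439156$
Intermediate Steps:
$- 1170 \left(A{\left(1 - -2 \right)} 15 - 1\right) - 1576 = - 1170 \left(\left(2 + \left(1 - -2\right)\right)^{2} \cdot 15 - 1\right) - 1576 = - 1170 \left(\left(2 + \left(1 + 2\right)\right)^{2} \cdot 15 - 1\right) - 1576 = - 1170 \left(\left(2 + 3\right)^{2} \cdot 15 - 1\right) - 1576 = - 1170 \left(5^{2} \cdot 15 - 1\right) - 1576 = - 1170 \left(25 \cdot 15 - 1\right) - 1576 = - 1170 \left(375 - 1\right) - 1576 = \left(-1170\right) 374 - 1576 = -437580 - 1576 = -439156$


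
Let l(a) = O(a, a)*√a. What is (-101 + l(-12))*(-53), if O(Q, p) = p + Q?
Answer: 5353 + 2544*I*√3 ≈ 5353.0 + 4406.3*I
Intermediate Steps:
O(Q, p) = Q + p
l(a) = 2*a^(3/2) (l(a) = (a + a)*√a = (2*a)*√a = 2*a^(3/2))
(-101 + l(-12))*(-53) = (-101 + 2*(-12)^(3/2))*(-53) = (-101 + 2*(-24*I*√3))*(-53) = (-101 - 48*I*√3)*(-53) = 5353 + 2544*I*√3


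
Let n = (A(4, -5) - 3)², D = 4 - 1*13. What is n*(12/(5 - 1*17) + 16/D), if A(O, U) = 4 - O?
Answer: -25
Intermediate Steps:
D = -9 (D = 4 - 13 = -9)
n = 9 (n = ((4 - 1*4) - 3)² = ((4 - 4) - 3)² = (0 - 3)² = (-3)² = 9)
n*(12/(5 - 1*17) + 16/D) = 9*(12/(5 - 1*17) + 16/(-9)) = 9*(12/(5 - 17) + 16*(-⅑)) = 9*(12/(-12) - 16/9) = 9*(12*(-1/12) - 16/9) = 9*(-1 - 16/9) = 9*(-25/9) = -25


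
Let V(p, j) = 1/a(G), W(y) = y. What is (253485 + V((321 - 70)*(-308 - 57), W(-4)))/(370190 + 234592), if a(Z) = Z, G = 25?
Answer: 3168563/7559775 ≈ 0.41913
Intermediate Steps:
V(p, j) = 1/25
(253485 + V((321 - 70)*(-308 - 57), W(-4)))/(370190 + 234592) = (253485 + 1/25)/(370190 + 234592) = (6337126/25)/604782 = (6337126/25)*(1/604782) = 3168563/7559775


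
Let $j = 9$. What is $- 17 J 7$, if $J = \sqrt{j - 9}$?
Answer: $0$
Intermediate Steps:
$J = 0$ ($J = \sqrt{9 - 9} = \sqrt{0} = 0$)
$- 17 J 7 = \left(-17\right) 0 \cdot 7 = 0 \cdot 7 = 0$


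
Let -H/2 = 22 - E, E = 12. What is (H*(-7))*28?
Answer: 3920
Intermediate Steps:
H = -20 (H = -2*(22 - 1*12) = -2*(22 - 12) = -2*10 = -20)
(H*(-7))*28 = -20*(-7)*28 = 140*28 = 3920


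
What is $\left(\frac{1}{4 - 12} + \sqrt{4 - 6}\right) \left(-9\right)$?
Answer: $\frac{9}{8} - 9 i \sqrt{2} \approx 1.125 - 12.728 i$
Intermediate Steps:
$\left(\frac{1}{4 - 12} + \sqrt{4 - 6}\right) \left(-9\right) = \left(\frac{1}{-8} + \sqrt{-2}\right) \left(-9\right) = \left(- \frac{1}{8} + i \sqrt{2}\right) \left(-9\right) = \frac{9}{8} - 9 i \sqrt{2}$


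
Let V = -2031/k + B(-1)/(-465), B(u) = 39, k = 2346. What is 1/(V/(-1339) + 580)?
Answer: 162300190/94134225301 ≈ 0.0017241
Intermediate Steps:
V = -115101/121210 (V = -2031/2346 + 39/(-465) = -2031*1/2346 + 39*(-1/465) = -677/782 - 13/155 = -115101/121210 ≈ -0.94960)
1/(V/(-1339) + 580) = 1/(-115101/121210/(-1339) + 580) = 1/(-115101/121210*(-1/1339) + 580) = 1/(115101/162300190 + 580) = 1/(94134225301/162300190) = 162300190/94134225301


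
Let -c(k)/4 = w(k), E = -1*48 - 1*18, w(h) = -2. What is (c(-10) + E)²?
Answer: 3364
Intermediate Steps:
E = -66 (E = -48 - 18 = -66)
c(k) = 8 (c(k) = -4*(-2) = 8)
(c(-10) + E)² = (8 - 66)² = (-58)² = 3364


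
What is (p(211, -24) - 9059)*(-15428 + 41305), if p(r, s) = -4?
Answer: -234523251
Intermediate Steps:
(p(211, -24) - 9059)*(-15428 + 41305) = (-4 - 9059)*(-15428 + 41305) = -9063*25877 = -234523251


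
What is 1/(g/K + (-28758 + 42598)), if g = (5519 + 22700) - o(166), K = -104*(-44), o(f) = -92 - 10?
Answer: 4576/63360161 ≈ 7.2222e-5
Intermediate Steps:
o(f) = -102
K = 4576
g = 28321 (g = (5519 + 22700) - 1*(-102) = 28219 + 102 = 28321)
1/(g/K + (-28758 + 42598)) = 1/(28321/4576 + (-28758 + 42598)) = 1/(28321*(1/4576) + 13840) = 1/(28321/4576 + 13840) = 1/(63360161/4576) = 4576/63360161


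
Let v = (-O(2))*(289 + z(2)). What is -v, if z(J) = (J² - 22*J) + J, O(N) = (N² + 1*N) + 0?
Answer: 1506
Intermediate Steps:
O(N) = N + N² (O(N) = (N² + N) + 0 = (N + N²) + 0 = N + N²)
z(J) = J² - 21*J
v = -1506 (v = (-2*(1 + 2))*(289 + 2*(-21 + 2)) = (-2*3)*(289 + 2*(-19)) = (-1*6)*(289 - 38) = -6*251 = -1506)
-v = -1*(-1506) = 1506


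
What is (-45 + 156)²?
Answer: 12321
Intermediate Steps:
(-45 + 156)² = 111² = 12321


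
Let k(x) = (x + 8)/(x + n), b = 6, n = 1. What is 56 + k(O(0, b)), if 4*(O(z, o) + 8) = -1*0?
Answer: 56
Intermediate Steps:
O(z, o) = -8 (O(z, o) = -8 + (-1*0)/4 = -8 + (¼)*0 = -8 + 0 = -8)
k(x) = (8 + x)/(1 + x) (k(x) = (x + 8)/(x + 1) = (8 + x)/(1 + x))
56 + k(O(0, b)) = 56 + (8 - 8)/(1 - 8) = 56 + 0/(-7) = 56 - ⅐*0 = 56 + 0 = 56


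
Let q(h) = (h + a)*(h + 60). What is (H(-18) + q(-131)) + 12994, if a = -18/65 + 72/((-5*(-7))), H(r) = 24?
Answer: 2019527/91 ≈ 22193.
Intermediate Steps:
a = 162/91 (a = -18*1/65 + 72/35 = -18/65 + 72*(1/35) = -18/65 + 72/35 = 162/91 ≈ 1.7802)
q(h) = (60 + h)*(162/91 + h) (q(h) = (h + 162/91)*(h + 60) = (162/91 + h)*(60 + h) = (60 + h)*(162/91 + h))
(H(-18) + q(-131)) + 12994 = (24 + (9720/91 + (-131)**2 + (5622/91)*(-131))) + 12994 = (24 + (9720/91 + 17161 - 736482/91)) + 12994 = (24 + 834889/91) + 12994 = 837073/91 + 12994 = 2019527/91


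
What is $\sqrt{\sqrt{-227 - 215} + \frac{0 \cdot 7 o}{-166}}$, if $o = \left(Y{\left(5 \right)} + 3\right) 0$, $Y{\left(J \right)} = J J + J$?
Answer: $\sqrt[4]{-442} \approx 3.2422 + 3.2422 i$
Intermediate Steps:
$Y{\left(J \right)} = J + J^{2}$ ($Y{\left(J \right)} = J^{2} + J = J + J^{2}$)
$o = 0$ ($o = \left(5 \left(1 + 5\right) + 3\right) 0 = \left(5 \cdot 6 + 3\right) 0 = \left(30 + 3\right) 0 = 33 \cdot 0 = 0$)
$\sqrt{\sqrt{-227 - 215} + \frac{0 \cdot 7 o}{-166}} = \sqrt{\sqrt{-227 - 215} + \frac{0 \cdot 7 \cdot 0}{-166}} = \sqrt{\sqrt{-442} + 0 \cdot 0 \left(- \frac{1}{166}\right)} = \sqrt{i \sqrt{442} + 0 \left(- \frac{1}{166}\right)} = \sqrt{i \sqrt{442} + 0} = \sqrt{i \sqrt{442}} = \sqrt[4]{442} \sqrt{i}$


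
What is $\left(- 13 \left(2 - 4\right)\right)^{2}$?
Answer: $676$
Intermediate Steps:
$\left(- 13 \left(2 - 4\right)\right)^{2} = \left(\left(-13\right) \left(-2\right)\right)^{2} = 26^{2} = 676$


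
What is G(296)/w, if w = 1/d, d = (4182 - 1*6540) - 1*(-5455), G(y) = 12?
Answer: 37164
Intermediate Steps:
d = 3097 (d = (4182 - 6540) + 5455 = -2358 + 5455 = 3097)
w = 1/3097 ≈ 0.00032289
G(296)/w = 12/(1/3097) = 12*3097 = 37164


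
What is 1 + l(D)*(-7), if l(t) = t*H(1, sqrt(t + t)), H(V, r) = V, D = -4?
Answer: 29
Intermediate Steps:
l(t) = t (l(t) = t*1 = t)
1 + l(D)*(-7) = 1 - 4*(-7) = 1 + 28 = 29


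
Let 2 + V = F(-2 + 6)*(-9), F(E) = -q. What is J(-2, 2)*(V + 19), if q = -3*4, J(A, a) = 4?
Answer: -364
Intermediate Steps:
q = -12
F(E) = 12 (F(E) = -1*(-12) = 12)
V = -110 (V = -2 + 12*(-9) = -2 - 108 = -110)
J(-2, 2)*(V + 19) = 4*(-110 + 19) = 4*(-91) = -364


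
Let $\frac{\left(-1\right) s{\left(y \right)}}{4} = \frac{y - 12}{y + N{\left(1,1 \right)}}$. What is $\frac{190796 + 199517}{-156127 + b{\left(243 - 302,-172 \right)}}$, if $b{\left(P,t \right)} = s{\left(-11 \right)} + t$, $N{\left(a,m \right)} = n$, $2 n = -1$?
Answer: $- \frac{390313}{156307} \approx -2.4971$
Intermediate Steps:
$n = - \frac{1}{2}$ ($n = \frac{1}{2} \left(-1\right) = - \frac{1}{2} \approx -0.5$)
$N{\left(a,m \right)} = - \frac{1}{2}$
$s{\left(y \right)} = - \frac{4 \left(-12 + y\right)}{- \frac{1}{2} + y}$ ($s{\left(y \right)} = - 4 \frac{y - 12}{y - \frac{1}{2}} = - 4 \frac{-12 + y}{- \frac{1}{2} + y} = - \frac{4 \left(-12 + y\right)}{- \frac{1}{2} + y}$)
$b{\left(P,t \right)} = -8 + t$ ($b{\left(P,t \right)} = \frac{8 \left(12 - -11\right)}{-1 + 2 \left(-11\right)} + t = \frac{8 \left(12 + 11\right)}{-1 - 22} + t = 8 \frac{1}{-23} \cdot 23 + t = 8 \left(- \frac{1}{23}\right) 23 + t = -8 + t$)
$\frac{190796 + 199517}{-156127 + b{\left(243 - 302,-172 \right)}} = \frac{190796 + 199517}{-156127 - 180} = \frac{390313}{-156127 - 180} = \frac{390313}{-156307} = 390313 \left(- \frac{1}{156307}\right) = - \frac{390313}{156307}$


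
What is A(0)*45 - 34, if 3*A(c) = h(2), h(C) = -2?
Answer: -64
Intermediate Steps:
A(c) = -⅔ (A(c) = (⅓)*(-2) = -⅔)
A(0)*45 - 34 = -⅔*45 - 34 = -30 - 34 = -64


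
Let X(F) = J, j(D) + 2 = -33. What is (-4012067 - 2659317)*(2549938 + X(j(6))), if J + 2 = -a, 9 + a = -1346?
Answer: -17020641956744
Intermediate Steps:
a = -1355 (a = -9 - 1346 = -1355)
J = 1353 (J = -2 - 1*(-1355) = -2 + 1355 = 1353)
j(D) = -35 (j(D) = -2 - 33 = -35)
X(F) = 1353
(-4012067 - 2659317)*(2549938 + X(j(6))) = (-4012067 - 2659317)*(2549938 + 1353) = -6671384*2551291 = -17020641956744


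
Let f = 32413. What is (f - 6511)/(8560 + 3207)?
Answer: 25902/11767 ≈ 2.2012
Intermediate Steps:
(f - 6511)/(8560 + 3207) = (32413 - 6511)/(8560 + 3207) = 25902/11767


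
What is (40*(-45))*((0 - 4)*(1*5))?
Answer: 36000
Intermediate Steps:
(40*(-45))*((0 - 4)*(1*5)) = -(-7200)*5 = -1800*(-20) = 36000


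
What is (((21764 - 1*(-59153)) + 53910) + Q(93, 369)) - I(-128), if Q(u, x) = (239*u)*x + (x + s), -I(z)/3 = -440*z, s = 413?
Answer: 8506332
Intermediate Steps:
I(z) = 1320*z (I(z) = -(-1320)*z = 1320*z)
Q(u, x) = 413 + x + 239*u*x (Q(u, x) = (239*u)*x + (x + 413) = 239*u*x + (413 + x) = 413 + x + 239*u*x)
(((21764 - 1*(-59153)) + 53910) + Q(93, 369)) - I(-128) = (((21764 - 1*(-59153)) + 53910) + (413 + 369 + 239*93*369)) - 1320*(-128) = (((21764 + 59153) + 53910) + (413 + 369 + 8201763)) - 1*(-168960) = ((80917 + 53910) + 8202545) + 168960 = (134827 + 8202545) + 168960 = 8337372 + 168960 = 8506332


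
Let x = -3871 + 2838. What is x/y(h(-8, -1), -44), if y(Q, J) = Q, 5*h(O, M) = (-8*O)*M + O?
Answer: 5165/72 ≈ 71.736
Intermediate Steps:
h(O, M) = O/5 - 8*M*O/5 (h(O, M) = ((-8*O)*M + O)/5 = (-8*M*O + O)/5 = (O - 8*M*O)/5 = O/5 - 8*M*O/5)
x = -1033
x/y(h(-8, -1), -44) = -1033*(-5/(8*(1 - 8*(-1)))) = -1033*(-5/(8*(1 + 8))) = -1033/((⅕)*(-8)*9) = -1033/(-72/5) = -1033*(-5/72) = 5165/72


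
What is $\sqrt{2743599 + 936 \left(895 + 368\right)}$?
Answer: $\sqrt{3925767} \approx 1981.4$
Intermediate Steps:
$\sqrt{2743599 + 936 \left(895 + 368\right)} = \sqrt{2743599 + 936 \cdot 1263} = \sqrt{2743599 + 1182168} = \sqrt{3925767}$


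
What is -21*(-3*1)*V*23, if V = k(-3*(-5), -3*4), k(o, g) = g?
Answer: -17388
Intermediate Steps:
V = -12 (V = -3*4 = -12)
-21*(-3*1)*V*23 = -21*(-3*1)*(-12)*23 = -(-63)*(-12)*23 = -21*36*23 = -756*23 = -17388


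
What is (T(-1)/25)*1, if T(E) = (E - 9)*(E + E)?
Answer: 4/5 ≈ 0.80000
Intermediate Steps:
T(E) = 2*E*(-9 + E) (T(E) = (-9 + E)*(2*E) = 2*E*(-9 + E))
(T(-1)/25)*1 = ((2*(-1)*(-9 - 1))/25)*1 = ((2*(-1)*(-10))*(1/25))*1 = (20*(1/25))*1 = (4/5)*1 = 4/5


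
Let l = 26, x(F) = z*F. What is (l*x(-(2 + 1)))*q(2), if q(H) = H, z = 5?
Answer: -780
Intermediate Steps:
x(F) = 5*F
(l*x(-(2 + 1)))*q(2) = (26*(5*(-(2 + 1))))*2 = (26*(5*(-1*3)))*2 = (26*(5*(-3)))*2 = (26*(-15))*2 = -390*2 = -780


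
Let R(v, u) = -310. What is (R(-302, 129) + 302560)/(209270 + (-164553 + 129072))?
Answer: 302250/173789 ≈ 1.7392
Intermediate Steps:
(R(-302, 129) + 302560)/(209270 + (-164553 + 129072)) = (-310 + 302560)/(209270 + (-164553 + 129072)) = 302250/(209270 - 35481) = 302250/173789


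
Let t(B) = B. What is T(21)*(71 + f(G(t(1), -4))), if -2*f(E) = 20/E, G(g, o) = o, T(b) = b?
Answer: 3087/2 ≈ 1543.5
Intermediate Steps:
f(E) = -10/E
T(21)*(71 + f(G(t(1), -4))) = 21*(71 - 10/(-4)) = 21*(71 - 10*(-¼)) = 21*(71 + 5/2) = 21*(147/2) = 3087/2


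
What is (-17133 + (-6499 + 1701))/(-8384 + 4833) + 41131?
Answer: 146078112/3551 ≈ 41137.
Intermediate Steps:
(-17133 + (-6499 + 1701))/(-8384 + 4833) + 41131 = (-17133 - 4798)/(-3551) + 41131 = -21931*(-1/3551) + 41131 = 21931/3551 + 41131 = 146078112/3551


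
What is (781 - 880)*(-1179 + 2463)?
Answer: -127116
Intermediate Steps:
(781 - 880)*(-1179 + 2463) = -99*1284 = -127116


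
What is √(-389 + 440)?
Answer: √51 ≈ 7.1414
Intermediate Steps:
√(-389 + 440) = √51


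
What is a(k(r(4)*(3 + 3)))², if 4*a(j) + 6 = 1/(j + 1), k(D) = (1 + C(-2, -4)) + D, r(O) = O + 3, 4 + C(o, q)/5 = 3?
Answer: 54289/24336 ≈ 2.2308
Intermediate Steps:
C(o, q) = -5 (C(o, q) = -20 + 5*3 = -20 + 15 = -5)
r(O) = 3 + O
k(D) = -4 + D (k(D) = (1 - 5) + D = -4 + D)
a(j) = -3/2 + 1/(4*(1 + j)) (a(j) = -3/2 + 1/(4*(j + 1)) = -3/2 + 1/(4*(1 + j)))
a(k(r(4)*(3 + 3)))² = ((-5 - 6*(-4 + (3 + 4)*(3 + 3)))/(4*(1 + (-4 + (3 + 4)*(3 + 3)))))² = ((-5 - 6*(-4 + 7*6))/(4*(1 + (-4 + 7*6))))² = ((-5 - 6*(-4 + 42))/(4*(1 + (-4 + 42))))² = ((-5 - 6*38)/(4*(1 + 38)))² = ((¼)*(-5 - 228)/39)² = ((¼)*(1/39)*(-233))² = (-233/156)² = 54289/24336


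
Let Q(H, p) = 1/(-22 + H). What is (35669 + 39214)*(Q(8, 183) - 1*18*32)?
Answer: -603931395/14 ≈ -4.3138e+7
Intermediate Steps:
(35669 + 39214)*(Q(8, 183) - 1*18*32) = (35669 + 39214)*(1/(-22 + 8) - 1*18*32) = 74883*(1/(-14) - 18*32) = 74883*(-1/14 - 576) = 74883*(-8065/14) = -603931395/14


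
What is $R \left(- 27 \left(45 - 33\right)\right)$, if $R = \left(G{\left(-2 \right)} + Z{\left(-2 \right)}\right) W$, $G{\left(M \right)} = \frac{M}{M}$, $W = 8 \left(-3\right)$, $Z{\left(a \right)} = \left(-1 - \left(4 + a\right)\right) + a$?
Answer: $-31104$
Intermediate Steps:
$Z{\left(a \right)} = -5$ ($Z{\left(a \right)} = \left(-5 - a\right) + a = -5$)
$W = -24$
$G{\left(M \right)} = 1$
$R = 96$ ($R = \left(1 - 5\right) \left(-24\right) = \left(-4\right) \left(-24\right) = 96$)
$R \left(- 27 \left(45 - 33\right)\right) = 96 \left(- 27 \left(45 - 33\right)\right) = 96 \left(\left(-27\right) 12\right) = 96 \left(-324\right) = -31104$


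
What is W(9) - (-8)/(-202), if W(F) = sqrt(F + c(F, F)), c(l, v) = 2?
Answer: -4/101 + sqrt(11) ≈ 3.2770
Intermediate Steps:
W(F) = sqrt(2 + F) (W(F) = sqrt(F + 2) = sqrt(2 + F))
W(9) - (-8)/(-202) = sqrt(2 + 9) - (-8)/(-202) = sqrt(11) - (-8)*(-1)/202 = sqrt(11) - 1*4/101 = sqrt(11) - 4/101 = -4/101 + sqrt(11)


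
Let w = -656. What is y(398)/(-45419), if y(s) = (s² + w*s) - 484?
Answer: 103168/45419 ≈ 2.2715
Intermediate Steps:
y(s) = -484 + s² - 656*s (y(s) = (s² - 656*s) - 484 = -484 + s² - 656*s)
y(398)/(-45419) = (-484 + 398² - 656*398)/(-45419) = (-484 + 158404 - 261088)*(-1/45419) = -103168*(-1/45419) = 103168/45419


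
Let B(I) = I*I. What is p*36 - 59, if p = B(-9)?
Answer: 2857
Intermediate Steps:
B(I) = I**2
p = 81 (p = (-9)**2 = 81)
p*36 - 59 = 81*36 - 59 = 2916 - 59 = 2857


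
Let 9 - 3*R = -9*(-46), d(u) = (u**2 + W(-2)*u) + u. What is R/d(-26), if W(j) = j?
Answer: -5/26 ≈ -0.19231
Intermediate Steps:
d(u) = u**2 - u (d(u) = (u**2 - 2*u) + u = u**2 - u)
R = -135 (R = 3 - (-3)*(-46) = 3 - 1/3*414 = 3 - 138 = -135)
R/d(-26) = -135*(-1/(26*(-1 - 26))) = -135/((-26*(-27))) = -135/702 = -135*1/702 = -5/26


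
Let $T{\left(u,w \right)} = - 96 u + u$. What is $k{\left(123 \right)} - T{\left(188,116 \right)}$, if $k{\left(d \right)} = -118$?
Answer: $17742$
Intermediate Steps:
$T{\left(u,w \right)} = - 95 u$
$k{\left(123 \right)} - T{\left(188,116 \right)} = -118 - \left(-95\right) 188 = -118 - -17860 = -118 + 17860 = 17742$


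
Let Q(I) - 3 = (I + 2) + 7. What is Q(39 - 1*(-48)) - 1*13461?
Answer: -13362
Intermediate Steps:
Q(I) = 12 + I (Q(I) = 3 + ((I + 2) + 7) = 3 + ((2 + I) + 7) = 3 + (9 + I) = 12 + I)
Q(39 - 1*(-48)) - 1*13461 = (12 + (39 - 1*(-48))) - 1*13461 = (12 + (39 + 48)) - 13461 = (12 + 87) - 13461 = 99 - 13461 = -13362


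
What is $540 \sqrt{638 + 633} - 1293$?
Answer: $-1293 + 540 \sqrt{1271} \approx 17959.0$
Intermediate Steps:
$540 \sqrt{638 + 633} - 1293 = 540 \sqrt{1271} - 1293 = -1293 + 540 \sqrt{1271}$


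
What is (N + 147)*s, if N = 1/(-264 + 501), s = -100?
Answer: -3484000/237 ≈ -14700.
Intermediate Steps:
N = 1/237 ≈ 0.0042194
(N + 147)*s = (1/237 + 147)*(-100) = (34840/237)*(-100) = -3484000/237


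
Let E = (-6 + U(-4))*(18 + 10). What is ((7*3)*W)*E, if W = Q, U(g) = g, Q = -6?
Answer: 35280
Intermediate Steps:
E = -280 (E = (-6 - 4)*(18 + 10) = -10*28 = -280)
W = -6
((7*3)*W)*E = ((7*3)*(-6))*(-280) = (21*(-6))*(-280) = -126*(-280) = 35280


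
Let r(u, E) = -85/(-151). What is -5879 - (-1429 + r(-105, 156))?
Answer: -672035/151 ≈ -4450.6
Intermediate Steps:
r(u, E) = 85/151 (r(u, E) = -85*(-1/151) = 85/151)
-5879 - (-1429 + r(-105, 156)) = -5879 - (-1429 + 85/151) = -5879 - 1*(-215694/151) = -5879 + 215694/151 = -672035/151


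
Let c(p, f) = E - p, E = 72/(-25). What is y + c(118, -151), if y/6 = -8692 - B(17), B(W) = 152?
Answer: -1329622/25 ≈ -53185.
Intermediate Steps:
E = -72/25 (E = 72*(-1/25) = -72/25 ≈ -2.8800)
c(p, f) = -72/25 - p
y = -53064 (y = 6*(-8692 - 1*152) = 6*(-8692 - 152) = 6*(-8844) = -53064)
y + c(118, -151) = -53064 + (-72/25 - 1*118) = -53064 + (-72/25 - 118) = -53064 - 3022/25 = -1329622/25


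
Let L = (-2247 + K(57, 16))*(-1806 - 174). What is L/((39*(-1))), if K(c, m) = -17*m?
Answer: -1662540/13 ≈ -1.2789e+5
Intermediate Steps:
L = 4987620 (L = (-2247 - 17*16)*(-1806 - 174) = (-2247 - 272)*(-1980) = -2519*(-1980) = 4987620)
L/((39*(-1))) = 4987620/((39*(-1))) = 4987620/(-39) = 4987620*(-1/39) = -1662540/13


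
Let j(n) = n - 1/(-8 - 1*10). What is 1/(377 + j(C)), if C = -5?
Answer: 18/6697 ≈ 0.0026878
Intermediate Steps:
j(n) = 1/18 + n (j(n) = n - 1/(-8 - 10) = n - 1/(-18) = n - 1*(-1/18) = n + 1/18 = 1/18 + n)
1/(377 + j(C)) = 1/(377 + (1/18 - 5)) = 1/(377 - 89/18) = 1/(6697/18) = 18/6697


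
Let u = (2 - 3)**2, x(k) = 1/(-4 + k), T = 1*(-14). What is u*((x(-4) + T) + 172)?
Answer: 1263/8 ≈ 157.88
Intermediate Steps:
T = -14
u = 1 (u = (-1)**2 = 1)
u*((x(-4) + T) + 172) = 1*((1/(-4 - 4) - 14) + 172) = 1*((1/(-8) - 14) + 172) = 1*((-1/8 - 14) + 172) = 1*(-113/8 + 172) = 1*(1263/8) = 1263/8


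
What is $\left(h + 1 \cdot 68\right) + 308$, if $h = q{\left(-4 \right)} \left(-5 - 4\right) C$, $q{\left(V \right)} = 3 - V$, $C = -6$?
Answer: $754$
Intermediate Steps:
$h = 378$ ($h = \left(3 - -4\right) \left(-5 - 4\right) \left(-6\right) = \left(3 + 4\right) \left(-5 - 4\right) \left(-6\right) = 7 \left(-9\right) \left(-6\right) = \left(-63\right) \left(-6\right) = 378$)
$\left(h + 1 \cdot 68\right) + 308 = \left(378 + 1 \cdot 68\right) + 308 = \left(378 + 68\right) + 308 = 446 + 308 = 754$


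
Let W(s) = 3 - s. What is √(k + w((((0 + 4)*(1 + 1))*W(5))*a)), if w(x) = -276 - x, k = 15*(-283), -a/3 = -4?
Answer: 3*I*√481 ≈ 65.795*I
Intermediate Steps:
a = 12 (a = -3*(-4) = 12)
k = -4245
√(k + w((((0 + 4)*(1 + 1))*W(5))*a)) = √(-4245 + (-276 - ((0 + 4)*(1 + 1))*(3 - 1*5)*12)) = √(-4245 + (-276 - (4*2)*(3 - 5)*12)) = √(-4245 + (-276 - 8*(-2)*12)) = √(-4245 + (-276 - (-16)*12)) = √(-4245 + (-276 - 1*(-192))) = √(-4245 + (-276 + 192)) = √(-4245 - 84) = √(-4329) = 3*I*√481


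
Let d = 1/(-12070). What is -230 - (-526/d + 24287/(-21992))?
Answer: -139628283313/21992 ≈ -6.3490e+6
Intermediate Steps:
d = -1/12070 ≈ -8.2850e-5
-230 - (-526/d + 24287/(-21992)) = -230 - (-526/(-1/12070) + 24287/(-21992)) = -230 - (-526*(-12070) + 24287*(-1/21992)) = -230 - (6348820 - 24287/21992) = -230 - 1*139623225153/21992 = -230 - 139623225153/21992 = -139628283313/21992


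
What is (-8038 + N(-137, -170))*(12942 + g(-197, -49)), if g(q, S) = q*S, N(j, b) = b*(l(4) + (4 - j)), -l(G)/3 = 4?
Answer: -677126960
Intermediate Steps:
l(G) = -12 (l(G) = -3*4 = -12)
N(j, b) = b*(-8 - j) (N(j, b) = b*(-12 + (4 - j)) = b*(-8 - j))
g(q, S) = S*q
(-8038 + N(-137, -170))*(12942 + g(-197, -49)) = (-8038 - 1*(-170)*(8 - 137))*(12942 - 49*(-197)) = (-8038 - 1*(-170)*(-129))*(12942 + 9653) = (-8038 - 21930)*22595 = -29968*22595 = -677126960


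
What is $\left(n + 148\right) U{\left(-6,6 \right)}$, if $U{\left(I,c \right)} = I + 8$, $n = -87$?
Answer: $122$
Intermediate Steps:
$U{\left(I,c \right)} = 8 + I$
$\left(n + 148\right) U{\left(-6,6 \right)} = \left(-87 + 148\right) \left(8 - 6\right) = 61 \cdot 2 = 122$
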